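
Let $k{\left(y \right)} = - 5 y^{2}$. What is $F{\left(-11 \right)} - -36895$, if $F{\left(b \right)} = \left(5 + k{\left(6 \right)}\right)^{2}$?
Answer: $67520$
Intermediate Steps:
$F{\left(b \right)} = 30625$ ($F{\left(b \right)} = \left(5 - 5 \cdot 6^{2}\right)^{2} = \left(5 - 180\right)^{2} = \left(-175\right)^{2} = 30625$)
$F{\left(-11 \right)} - -36895 = 30625 - -36895 = 30625 + 36895 = 67520$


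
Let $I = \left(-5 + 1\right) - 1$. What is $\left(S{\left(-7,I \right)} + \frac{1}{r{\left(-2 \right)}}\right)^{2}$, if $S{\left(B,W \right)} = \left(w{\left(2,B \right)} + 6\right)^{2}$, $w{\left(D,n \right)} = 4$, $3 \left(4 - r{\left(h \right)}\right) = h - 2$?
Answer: $\frac{2569609}{256} \approx 10038.0$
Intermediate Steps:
$r{\left(h \right)} = \frac{14}{3} - \frac{h}{3}$ ($r{\left(h \right)} = 4 - \frac{h - 2}{3} = 4 - \frac{-2 + h}{3} = 4 - \left(- \frac{2}{3} + \frac{h}{3}\right) = \frac{14}{3} - \frac{h}{3}$)
$I = -5$ ($I = -4 - 1 = -5$)
$S{\left(B,W \right)} = 100$ ($S{\left(B,W \right)} = \left(4 + 6\right)^{2} = 10^{2} = 100$)
$\left(S{\left(-7,I \right)} + \frac{1}{r{\left(-2 \right)}}\right)^{2} = \left(100 + \frac{1}{\frac{14}{3} - - \frac{2}{3}}\right)^{2} = \left(100 + \frac{1}{\frac{14}{3} + \frac{2}{3}}\right)^{2} = \left(100 + \frac{1}{\frac{16}{3}}\right)^{2} = \left(100 + \frac{3}{16}\right)^{2} = \left(\frac{1603}{16}\right)^{2} = \frac{2569609}{256}$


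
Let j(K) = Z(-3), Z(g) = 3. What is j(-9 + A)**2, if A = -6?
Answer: 9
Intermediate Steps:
j(K) = 3
j(-9 + A)**2 = 3**2 = 9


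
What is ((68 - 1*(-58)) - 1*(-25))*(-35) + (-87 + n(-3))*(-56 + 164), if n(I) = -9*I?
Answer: -11765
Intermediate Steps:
((68 - 1*(-58)) - 1*(-25))*(-35) + (-87 + n(-3))*(-56 + 164) = ((68 - 1*(-58)) - 1*(-25))*(-35) + (-87 - 9*(-3))*(-56 + 164) = ((68 + 58) + 25)*(-35) + (-87 + 27)*108 = (126 + 25)*(-35) - 60*108 = 151*(-35) - 6480 = -5285 - 6480 = -11765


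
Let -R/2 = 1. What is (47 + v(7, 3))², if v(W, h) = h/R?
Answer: 8281/4 ≈ 2070.3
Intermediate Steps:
R = -2 (R = -2*1 = -2)
v(W, h) = -h/2 (v(W, h) = h/(-2) = h*(-½) = -h/2)
(47 + v(7, 3))² = (47 - ½*3)² = (47 - 3/2)² = (91/2)² = 8281/4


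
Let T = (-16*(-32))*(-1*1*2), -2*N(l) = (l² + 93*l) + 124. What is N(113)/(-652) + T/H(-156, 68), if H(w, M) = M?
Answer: 32005/11084 ≈ 2.8875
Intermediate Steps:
N(l) = -62 - 93*l/2 - l²/2 (N(l) = -((l² + 93*l) + 124)/2 = -(124 + l² + 93*l)/2 = -62 - 93*l/2 - l²/2)
T = -1024 (T = 512*(-1*2) = 512*(-2) = -1024)
N(113)/(-652) + T/H(-156, 68) = (-62 - 93/2*113 - ½*113²)/(-652) - 1024/68 = (-62 - 10509/2 - ½*12769)*(-1/652) - 1024*1/68 = (-62 - 10509/2 - 12769/2)*(-1/652) - 256/17 = -11701*(-1/652) - 256/17 = 11701/652 - 256/17 = 32005/11084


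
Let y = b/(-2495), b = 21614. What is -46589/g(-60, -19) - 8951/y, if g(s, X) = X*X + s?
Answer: 5715181599/6505814 ≈ 878.47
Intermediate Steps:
g(s, X) = s + X² (g(s, X) = X² + s = s + X²)
y = -21614/2495 (y = 21614/(-2495) = 21614*(-1/2495) = -21614/2495 ≈ -8.6629)
-46589/g(-60, -19) - 8951/y = -46589/(-60 + (-19)²) - 8951/(-21614/2495) = -46589/(-60 + 361) - 8951*(-2495/21614) = -46589/301 + 22332745/21614 = 5715181599/6505814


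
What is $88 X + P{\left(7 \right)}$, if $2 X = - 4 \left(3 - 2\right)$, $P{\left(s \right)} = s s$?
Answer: $-127$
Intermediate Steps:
$P{\left(s \right)} = s^{2}$
$X = -2$ ($X = \frac{\left(-4\right) \left(3 - 2\right)}{2} = \frac{\left(-4\right) 1}{2} = \frac{1}{2} \left(-4\right) = -2$)
$88 X + P{\left(7 \right)} = 88 \left(-2\right) + 7^{2} = -176 + 49 = -127$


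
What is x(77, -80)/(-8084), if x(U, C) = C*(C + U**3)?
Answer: 9129060/2021 ≈ 4517.1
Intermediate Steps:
x(77, -80)/(-8084) = -80*(-80 + 77**3)/(-8084) = -80*(-80 + 456533)*(-1/8084) = -80*456453*(-1/8084) = -36516240*(-1/8084) = 9129060/2021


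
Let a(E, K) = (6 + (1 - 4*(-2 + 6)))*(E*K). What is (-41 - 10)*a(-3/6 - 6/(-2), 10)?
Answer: 11475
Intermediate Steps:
a(E, K) = -9*E*K (a(E, K) = (6 + (1 - 4*4))*(E*K) = (6 + (1 - 16))*(E*K) = (6 - 15)*(E*K) = -9*E*K)
(-41 - 10)*a(-3/6 - 6/(-2), 10) = (-41 - 10)*(-9*(-3/6 - 6/(-2))*10) = -(-459)*(-3*1/6 - 6*(-1/2))*10 = -(-459)*(-1/2 + 3)*10 = -(-459)*5*10/2 = -51*(-225) = 11475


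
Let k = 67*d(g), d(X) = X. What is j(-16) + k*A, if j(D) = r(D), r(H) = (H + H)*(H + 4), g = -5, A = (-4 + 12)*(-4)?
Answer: 11104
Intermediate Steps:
A = -32 (A = 8*(-4) = -32)
k = -335 (k = 67*(-5) = -335)
r(H) = 2*H*(4 + H) (r(H) = (2*H)*(4 + H) = 2*H*(4 + H))
j(D) = 2*D*(4 + D)
j(-16) + k*A = 2*(-16)*(4 - 16) - 335*(-32) = 2*(-16)*(-12) + 10720 = 384 + 10720 = 11104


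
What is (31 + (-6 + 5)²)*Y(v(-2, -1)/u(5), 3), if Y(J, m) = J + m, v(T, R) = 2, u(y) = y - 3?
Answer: 128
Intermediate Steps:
u(y) = -3 + y
(31 + (-6 + 5)²)*Y(v(-2, -1)/u(5), 3) = (31 + (-6 + 5)²)*(2/(-3 + 5) + 3) = (31 + (-1)²)*(2/2 + 3) = (31 + 1)*(2*(½) + 3) = 32*(1 + 3) = 32*4 = 128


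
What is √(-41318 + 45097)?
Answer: √3779 ≈ 61.474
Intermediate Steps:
√(-41318 + 45097) = √3779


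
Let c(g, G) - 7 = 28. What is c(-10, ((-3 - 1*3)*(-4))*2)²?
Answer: 1225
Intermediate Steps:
c(g, G) = 35 (c(g, G) = 7 + 28 = 35)
c(-10, ((-3 - 1*3)*(-4))*2)² = 35² = 1225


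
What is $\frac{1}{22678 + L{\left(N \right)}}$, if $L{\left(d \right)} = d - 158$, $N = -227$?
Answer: $\frac{1}{22293} \approx 4.4857 \cdot 10^{-5}$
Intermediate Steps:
$L{\left(d \right)} = -158 + d$ ($L{\left(d \right)} = d - 158 = -158 + d$)
$\frac{1}{22678 + L{\left(N \right)}} = \frac{1}{22678 - 385} = \frac{1}{22293}$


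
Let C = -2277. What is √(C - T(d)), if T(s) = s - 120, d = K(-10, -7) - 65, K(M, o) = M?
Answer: I*√2082 ≈ 45.629*I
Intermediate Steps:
d = -75 (d = -10 - 65 = -75)
T(s) = -120 + s
√(C - T(d)) = √(-2277 - (-120 - 75)) = √(-2277 - 1*(-195)) = √(-2277 + 195) = √(-2082) = I*√2082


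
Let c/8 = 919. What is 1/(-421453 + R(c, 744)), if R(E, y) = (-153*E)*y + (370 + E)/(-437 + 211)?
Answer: -113/94616521682 ≈ -1.1943e-9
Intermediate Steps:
c = 7352 (c = 8*919 = 7352)
R(E, y) = -185/113 - E/226 - 153*E*y (R(E, y) = -153*E*y + (370 + E)/(-226) = -153*E*y + (370 + E)*(-1/226) = -153*E*y + (-185/113 - E/226) = -185/113 - E/226 - 153*E*y)
1/(-421453 + R(c, 744)) = 1/(-421453 + (-185/113 - 1/226*7352 - 153*7352*744)) = 1/(-421453 + (-185/113 - 3676/113 - 836892864)) = 1/(-421453 - 94568897493/113) = 1/(-94616521682/113) = -113/94616521682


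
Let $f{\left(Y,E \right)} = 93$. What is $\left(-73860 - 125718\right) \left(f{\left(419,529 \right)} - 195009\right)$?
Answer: $38900945448$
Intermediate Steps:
$\left(-73860 - 125718\right) \left(f{\left(419,529 \right)} - 195009\right) = \left(-73860 - 125718\right) \left(93 - 195009\right) = \left(-199578\right) \left(-194916\right) = 38900945448$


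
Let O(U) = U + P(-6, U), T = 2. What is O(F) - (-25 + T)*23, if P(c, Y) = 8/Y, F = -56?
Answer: 3310/7 ≈ 472.86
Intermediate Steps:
O(U) = U + 8/U
O(F) - (-25 + T)*23 = (-56 + 8/(-56)) - (-25 + 2)*23 = (-56 + 8*(-1/56)) - (-23)*23 = (-56 - 1/7) - 1*(-529) = -393/7 + 529 = 3310/7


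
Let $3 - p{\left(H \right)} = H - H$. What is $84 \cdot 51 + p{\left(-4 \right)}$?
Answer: $4287$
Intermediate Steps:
$p{\left(H \right)} = 3$ ($p{\left(H \right)} = 3 - \left(H - H\right) = 3 - 0 = 3 + 0 = 3$)
$84 \cdot 51 + p{\left(-4 \right)} = 84 \cdot 51 + 3 = 4284 + 3 = 4287$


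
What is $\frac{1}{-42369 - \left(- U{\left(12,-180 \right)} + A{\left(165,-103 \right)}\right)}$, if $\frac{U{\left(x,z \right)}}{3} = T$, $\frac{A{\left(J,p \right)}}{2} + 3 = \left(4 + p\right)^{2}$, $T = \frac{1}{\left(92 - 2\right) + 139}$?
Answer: $- \frac{229}{14189982} \approx -1.6138 \cdot 10^{-5}$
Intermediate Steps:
$T = \frac{1}{229}$ ($T = \frac{1}{\left(92 - 2\right) + 139} = \frac{1}{90 + 139} = \frac{1}{229} \approx 0.0043668$)
$A{\left(J,p \right)} = -6 + 2 \left(4 + p\right)^{2}$
$U{\left(x,z \right)} = \frac{3}{229}$ ($U{\left(x,z \right)} = 3 \cdot \frac{1}{229} = \frac{3}{229}$)
$\frac{1}{-42369 - \left(- U{\left(12,-180 \right)} + A{\left(165,-103 \right)}\right)} = \frac{1}{-42369 + \left(\frac{3}{229} - \left(-6 + 2 \left(4 - 103\right)^{2}\right)\right)} = \frac{1}{-42369 + \left(\frac{3}{229} - \left(-6 + 2 \left(-99\right)^{2}\right)\right)} = \frac{1}{-42369 + \left(\frac{3}{229} - \left(-6 + 2 \cdot 9801\right)\right)} = \frac{1}{-42369 + \left(\frac{3}{229} - \left(-6 + 19602\right)\right)} = \frac{1}{-42369 + \left(\frac{3}{229} - 19596\right)} = \frac{1}{-42369 - \frac{4487481}{229}} = \frac{1}{- \frac{14189982}{229}} = - \frac{229}{14189982}$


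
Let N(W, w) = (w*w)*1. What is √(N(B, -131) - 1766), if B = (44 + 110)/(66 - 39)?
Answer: √15395 ≈ 124.08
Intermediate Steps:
B = 154/27 ≈ 5.7037
N(W, w) = w² (N(W, w) = w²*1 = w²)
√(N(B, -131) - 1766) = √((-131)² - 1766) = √(17161 - 1766) = √15395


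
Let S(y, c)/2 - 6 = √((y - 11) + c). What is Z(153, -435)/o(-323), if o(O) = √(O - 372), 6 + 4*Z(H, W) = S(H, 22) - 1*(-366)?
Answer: I*√695*(-93 - √41)/695 ≈ -3.7706*I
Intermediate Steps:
S(y, c) = 12 + 2*√(-11 + c + y) (S(y, c) = 12 + 2*√((y - 11) + c) = 12 + 2*√((-11 + y) + c) = 12 + 2*√(-11 + c + y))
Z(H, W) = 93 + √(11 + H)/2 (Z(H, W) = -3/2 + ((12 + 2*√(-11 + 22 + H)) - 1*(-366))/4 = -3/2 + ((12 + 2*√(11 + H)) + 366)/4 = -3/2 + (378 + 2*√(11 + H))/4 = -3/2 + (189/2 + √(11 + H)/2) = 93 + √(11 + H)/2)
o(O) = √(-372 + O)
Z(153, -435)/o(-323) = (93 + √(11 + 153)/2)/(√(-372 - 323)) = (93 + √164/2)/(√(-695)) = (93 + (2*√41)/2)/((I*√695)) = (93 + √41)*(-I*√695/695) = -I*√695*(93 + √41)/695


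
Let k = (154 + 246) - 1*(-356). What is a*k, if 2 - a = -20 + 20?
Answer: 1512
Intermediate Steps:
k = 756 (k = 400 + 356 = 756)
a = 2 (a = 2 - (-20 + 20) = 2 - 1*0 = 2 + 0 = 2)
a*k = 2*756 = 1512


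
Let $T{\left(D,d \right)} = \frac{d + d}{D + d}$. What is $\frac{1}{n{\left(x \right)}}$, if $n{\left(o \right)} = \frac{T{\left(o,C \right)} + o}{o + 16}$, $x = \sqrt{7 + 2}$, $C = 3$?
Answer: $\frac{19}{4} \approx 4.75$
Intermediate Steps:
$T{\left(D,d \right)} = \frac{2 d}{D + d}$
$x = 3$ ($x = \sqrt{9} = 3$)
$n{\left(o \right)} = \frac{o + \frac{6}{3 + o}}{16 + o}$ ($n{\left(o \right)} = \frac{2 \cdot 3 \frac{1}{o + 3} + o}{o + 16} = \frac{2 \cdot 3 \frac{1}{3 + o} + o}{16 + o} = \frac{\frac{6}{3 + o} + o}{16 + o} = \frac{o + \frac{6}{3 + o}}{16 + o}$)
$\frac{1}{n{\left(x \right)}} = \frac{1}{\frac{1}{3 + 3} \frac{1}{16 + 3} \left(6 + 3 \left(3 + 3\right)\right)} = \frac{1}{\frac{1}{6} \cdot \frac{1}{19} \left(6 + 3 \cdot 6\right)} = \frac{1}{\frac{1}{6} \cdot \frac{1}{19} \left(6 + 18\right)} = \frac{1}{\frac{1}{6} \cdot \frac{1}{19} \cdot 24} = \frac{1}{\frac{4}{19}} = \frac{19}{4}$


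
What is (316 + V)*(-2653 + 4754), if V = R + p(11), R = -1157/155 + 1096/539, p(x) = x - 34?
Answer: 4588763922/7595 ≈ 6.0418e+5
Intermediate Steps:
p(x) = -34 + x
R = -453743/83545 (R = -1157*1/155 + 1096*(1/539) = -1157/155 + 1096/539 = -453743/83545 ≈ -5.4311)
V = -2375278/83545 (V = -453743/83545 + (-34 + 11) = -453743/83545 - 23 = -2375278/83545 ≈ -28.431)
(316 + V)*(-2653 + 4754) = (316 - 2375278/83545)*(-2653 + 4754) = (24024942/83545)*2101 = 4588763922/7595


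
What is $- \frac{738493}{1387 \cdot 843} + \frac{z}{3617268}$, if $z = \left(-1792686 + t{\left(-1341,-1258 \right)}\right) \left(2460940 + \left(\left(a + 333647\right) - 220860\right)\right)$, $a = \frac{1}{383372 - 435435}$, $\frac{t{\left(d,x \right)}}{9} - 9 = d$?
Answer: $- \frac{23562069515922391745501}{18349856220329337} \approx -1.284 \cdot 10^{6}$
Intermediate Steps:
$t{\left(d,x \right)} = 81 + 9 d$
$a = - \frac{1}{52063}$ ($a = \frac{1}{-52063} = - \frac{1}{52063} \approx -1.9208 \cdot 10^{-5}$)
$z = - \frac{241819004904691200}{52063}$ ($z = \left(-1792686 + \left(81 + 9 \left(-1341\right)\right)\right) \left(2460940 + \left(\left(- \frac{1}{52063} + 333647\right) - 220860\right)\right) = \left(-1792686 + \left(81 - 12069\right)\right) \left(2460940 + \left(\frac{17370663760}{52063} - 220860\right)\right) = \left(-1792686 - 11988\right) \left(2460940 + \frac{5872029580}{52063}\right) = \left(-1804674\right) \frac{133995948800}{52063} = - \frac{241819004904691200}{52063} \approx -4.6447 \cdot 10^{12}$)
$- \frac{738493}{1387 \cdot 843} + \frac{z}{3617268} = - \frac{738493}{1387 \cdot 843} - \frac{241819004904691200}{52063 \cdot 3617268} = - \frac{738493}{1169241} - \frac{20151583742057600}{15693818657} = - \frac{23562069515922391745501}{18349856220329337}$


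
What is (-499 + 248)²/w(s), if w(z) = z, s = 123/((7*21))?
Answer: 3087049/41 ≈ 75294.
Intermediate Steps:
s = 41/49 (s = 123/147 = 123*(1/147) = 41/49 ≈ 0.83673)
(-499 + 248)²/w(s) = (-499 + 248)²/(41/49) = (-251)²*(49/41) = 63001*(49/41) = 3087049/41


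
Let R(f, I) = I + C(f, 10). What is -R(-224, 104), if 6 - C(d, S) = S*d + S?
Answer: -2340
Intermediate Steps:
C(d, S) = 6 - S - S*d (C(d, S) = 6 - (S*d + S) = 6 - (S + S*d) = 6 + (-S - S*d) = 6 - S - S*d)
R(f, I) = -4 + I - 10*f (R(f, I) = I + (6 - 1*10 - 1*10*f) = I + (6 - 10 - 10*f) = I + (-4 - 10*f) = -4 + I - 10*f)
-R(-224, 104) = -(-4 + 104 - 10*(-224)) = -(-4 + 104 + 2240) = -1*2340 = -2340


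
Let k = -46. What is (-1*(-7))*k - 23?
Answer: -345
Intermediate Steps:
(-1*(-7))*k - 23 = -1*(-7)*(-46) - 23 = 7*(-46) - 23 = -322 - 23 = -345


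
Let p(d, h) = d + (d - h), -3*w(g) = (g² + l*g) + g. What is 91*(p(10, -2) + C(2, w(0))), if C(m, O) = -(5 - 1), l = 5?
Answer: 1638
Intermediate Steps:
w(g) = -2*g - g²/3 (w(g) = -((g² + 5*g) + g)/3 = -(g² + 6*g)/3 = -2*g - g²/3)
p(d, h) = -h + 2*d
C(m, O) = -4 (C(m, O) = -1*4 = -4)
91*(p(10, -2) + C(2, w(0))) = 91*((-1*(-2) + 2*10) - 4) = 91*((2 + 20) - 4) = 91*(22 - 4) = 91*18 = 1638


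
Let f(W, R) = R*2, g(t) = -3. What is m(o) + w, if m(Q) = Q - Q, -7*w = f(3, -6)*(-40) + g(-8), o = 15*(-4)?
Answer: -477/7 ≈ -68.143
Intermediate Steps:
f(W, R) = 2*R
o = -60
w = -477/7 (w = -((2*(-6))*(-40) - 3)/7 = -(-12*(-40) - 3)/7 = -(480 - 3)/7 = -⅐*477 = -477/7 ≈ -68.143)
m(Q) = 0
m(o) + w = 0 - 477/7 = -477/7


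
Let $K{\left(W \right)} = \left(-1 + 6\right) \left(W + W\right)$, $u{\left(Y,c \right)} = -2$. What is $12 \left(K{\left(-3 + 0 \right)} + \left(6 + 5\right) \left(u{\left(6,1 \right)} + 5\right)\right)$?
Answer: $36$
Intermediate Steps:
$K{\left(W \right)} = 10 W$ ($K{\left(W \right)} = 5 \cdot 2 W = 10 W$)
$12 \left(K{\left(-3 + 0 \right)} + \left(6 + 5\right) \left(u{\left(6,1 \right)} + 5\right)\right) = 12 \left(10 \left(-3 + 0\right) + \left(6 + 5\right) \left(-2 + 5\right)\right) = 12 \left(10 \left(-3\right) + 11 \cdot 3\right) = 12 \left(-30 + 33\right) = 12 \cdot 3 = 36$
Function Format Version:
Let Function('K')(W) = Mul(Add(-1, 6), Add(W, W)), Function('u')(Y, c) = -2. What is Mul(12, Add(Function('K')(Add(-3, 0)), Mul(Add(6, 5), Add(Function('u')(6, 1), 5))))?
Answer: 36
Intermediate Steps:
Function('K')(W) = Mul(10, W) (Function('K')(W) = Mul(5, Mul(2, W)) = Mul(10, W))
Mul(12, Add(Function('K')(Add(-3, 0)), Mul(Add(6, 5), Add(Function('u')(6, 1), 5)))) = Mul(12, Add(Mul(10, Add(-3, 0)), Mul(Add(6, 5), Add(-2, 5)))) = Mul(12, Add(Mul(10, -3), Mul(11, 3))) = Mul(12, Add(-30, 33)) = Mul(12, 3) = 36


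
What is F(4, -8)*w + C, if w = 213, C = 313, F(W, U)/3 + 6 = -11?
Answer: -10550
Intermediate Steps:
F(W, U) = -51 (F(W, U) = -18 + 3*(-11) = -18 - 33 = -51)
F(4, -8)*w + C = -51*213 + 313 = -10863 + 313 = -10550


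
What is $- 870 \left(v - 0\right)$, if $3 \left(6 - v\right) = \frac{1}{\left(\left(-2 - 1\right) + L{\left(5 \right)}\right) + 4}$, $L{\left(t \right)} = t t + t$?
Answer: $- \frac{161530}{31} \approx -5210.6$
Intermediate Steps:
$L{\left(t \right)} = t + t^{2}$ ($L{\left(t \right)} = t^{2} + t = t + t^{2}$)
$v = \frac{557}{93}$ ($v = 6 - \frac{1}{3 \left(\left(\left(-2 - 1\right) + 5 \left(1 + 5\right)\right) + 4\right)} = 6 - \frac{1}{3 \left(\left(-3 + 5 \cdot 6\right) + 4\right)} = 6 - \frac{1}{3 \left(\left(-3 + 30\right) + 4\right)} = 6 - \frac{1}{3 \left(27 + 4\right)} = 6 - \frac{1}{3 \cdot 31} = 6 - \frac{1}{93} = \frac{557}{93} \approx 5.9893$)
$- 870 \left(v - 0\right) = - 870 \left(\frac{557}{93} - 0\right) = - 870 \left(\frac{557}{93} + 0\right) = \left(-870\right) \frac{557}{93} = - \frac{161530}{31}$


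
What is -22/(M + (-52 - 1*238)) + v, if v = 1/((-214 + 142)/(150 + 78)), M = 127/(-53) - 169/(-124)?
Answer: -11824415/3825342 ≈ -3.0911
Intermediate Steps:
M = -6791/6572 (M = 127*(-1/53) - 169*(-1/124) = -127/53 + 169/124 = -6791/6572 ≈ -1.0333)
v = -19/6 (v = 1/(-72/228) = 1/(-72*1/228) = 1/(-6/19) = -19/6 ≈ -3.1667)
-22/(M + (-52 - 1*238)) + v = -22/(-6791/6572 + (-52 - 1*238)) - 19/6 = -22/(-6791/6572 + (-52 - 238)) - 19/6 = -22/(-6791/6572 - 290) - 19/6 = -22/(-1912671/6572) - 19/6 = -22*(-6572/1912671) - 19/6 = 144584/1912671 - 19/6 = -11824415/3825342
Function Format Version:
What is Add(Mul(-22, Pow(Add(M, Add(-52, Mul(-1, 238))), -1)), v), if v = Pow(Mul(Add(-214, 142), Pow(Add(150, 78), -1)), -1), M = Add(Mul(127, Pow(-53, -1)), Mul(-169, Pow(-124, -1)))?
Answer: Rational(-11824415, 3825342) ≈ -3.0911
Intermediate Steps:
M = Rational(-6791, 6572) (M = Add(Mul(127, Rational(-1, 53)), Mul(-169, Rational(-1, 124))) = Add(Rational(-127, 53), Rational(169, 124)) = Rational(-6791, 6572) ≈ -1.0333)
v = Rational(-19, 6) (v = Pow(Mul(-72, Pow(228, -1)), -1) = Pow(Mul(-72, Rational(1, 228)), -1) = Pow(Rational(-6, 19), -1) = Rational(-19, 6) ≈ -3.1667)
Add(Mul(-22, Pow(Add(M, Add(-52, Mul(-1, 238))), -1)), v) = Add(Mul(-22, Pow(Add(Rational(-6791, 6572), Add(-52, Mul(-1, 238))), -1)), Rational(-19, 6)) = Add(Mul(-22, Pow(Add(Rational(-6791, 6572), Add(-52, -238)), -1)), Rational(-19, 6)) = Add(Mul(-22, Pow(Add(Rational(-6791, 6572), -290), -1)), Rational(-19, 6)) = Add(Mul(-22, Pow(Rational(-1912671, 6572), -1)), Rational(-19, 6)) = Add(Mul(-22, Rational(-6572, 1912671)), Rational(-19, 6)) = Add(Rational(144584, 1912671), Rational(-19, 6)) = Rational(-11824415, 3825342)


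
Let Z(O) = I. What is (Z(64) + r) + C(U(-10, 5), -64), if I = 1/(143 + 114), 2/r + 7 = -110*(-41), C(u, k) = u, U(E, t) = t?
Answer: 5791372/1157271 ≈ 5.0043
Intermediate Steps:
r = 2/4503 (r = 2/(-7 - 110*(-41)) = 2/(-7 + 4510) = 2/4503 ≈ 0.00044415)
I = 1/257 ≈ 0.0038911
Z(O) = 1/257
(Z(64) + r) + C(U(-10, 5), -64) = (1/257 + 2/4503) + 5 = 5017/1157271 + 5 = 5791372/1157271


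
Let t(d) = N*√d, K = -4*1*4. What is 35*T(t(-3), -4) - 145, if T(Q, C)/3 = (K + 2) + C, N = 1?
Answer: -2035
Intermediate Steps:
K = -16 (K = -4*4 = -16)
t(d) = √d (t(d) = 1*√d = √d)
T(Q, C) = -42 + 3*C (T(Q, C) = 3*((-16 + 2) + C) = 3*(-14 + C) = -42 + 3*C)
35*T(t(-3), -4) - 145 = 35*(-42 + 3*(-4)) - 145 = 35*(-42 - 12) - 145 = 35*(-54) - 145 = -1890 - 145 = -2035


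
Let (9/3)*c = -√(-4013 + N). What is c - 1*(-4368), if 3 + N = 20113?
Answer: 4368 - √16097/3 ≈ 4325.7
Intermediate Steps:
N = 20110 (N = -3 + 20113 = 20110)
c = -√16097/3 (c = (-√(-4013 + 20110))/3 = (-√16097)/3 = -√16097/3 ≈ -42.291)
c - 1*(-4368) = -√16097/3 - 1*(-4368) = -√16097/3 + 4368 = 4368 - √16097/3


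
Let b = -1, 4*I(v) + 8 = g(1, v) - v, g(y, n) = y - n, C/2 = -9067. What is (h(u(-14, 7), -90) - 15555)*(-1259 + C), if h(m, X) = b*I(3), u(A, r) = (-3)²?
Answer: 1206380351/4 ≈ 3.0160e+8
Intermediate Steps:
C = -18134 (C = 2*(-9067) = -18134)
u(A, r) = 9
I(v) = -7/4 - v/2 (I(v) = -2 + ((1 - v) - v)/4 = -2 + (1 - 2*v)/4 = -2 + (¼ - v/2) = -7/4 - v/2)
h(m, X) = 13/4 (h(m, X) = -(-7/4 - ½*3) = -(-7/4 - 3/2) = -1*(-13/4) = 13/4)
(h(u(-14, 7), -90) - 15555)*(-1259 + C) = (13/4 - 15555)*(-1259 - 18134) = -62207/4*(-19393) = 1206380351/4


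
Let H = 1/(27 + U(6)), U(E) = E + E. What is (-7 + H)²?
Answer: 73984/1521 ≈ 48.642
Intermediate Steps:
U(E) = 2*E
H = 1/39 (H = 1/(27 + 2*6) = 1/(27 + 12) = 1/39 ≈ 0.025641)
(-7 + H)² = (-7 + 1/39)² = (-272/39)² = 73984/1521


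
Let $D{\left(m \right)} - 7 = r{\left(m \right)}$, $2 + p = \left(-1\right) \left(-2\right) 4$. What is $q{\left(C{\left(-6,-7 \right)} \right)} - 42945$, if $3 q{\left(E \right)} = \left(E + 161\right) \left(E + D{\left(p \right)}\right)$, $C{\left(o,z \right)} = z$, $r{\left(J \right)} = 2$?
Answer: $- \frac{128527}{3} \approx -42842.0$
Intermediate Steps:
$p = 6$ ($p = -2 + \left(-1\right) \left(-2\right) 4 = -2 + 2 \cdot 4 = -2 + 8 = 6$)
$D{\left(m \right)} = 9$ ($D{\left(m \right)} = 7 + 2 = 9$)
$q{\left(E \right)} = \frac{\left(9 + E\right) \left(161 + E\right)}{3}$ ($q{\left(E \right)} = \frac{\left(E + 161\right) \left(E + 9\right)}{3} = \frac{\left(161 + E\right) \left(9 + E\right)}{3} = \frac{\left(9 + E\right) \left(161 + E\right)}{3}$)
$q{\left(C{\left(-6,-7 \right)} \right)} - 42945 = \left(483 + \frac{\left(-7\right)^{2}}{3} + \frac{170}{3} \left(-7\right)\right) - 42945 = \left(483 + \frac{1}{3} \cdot 49 - \frac{1190}{3}\right) - 42945 = \left(483 + \frac{49}{3} - \frac{1190}{3}\right) - 42945 = \frac{308}{3} - 42945 = - \frac{128527}{3}$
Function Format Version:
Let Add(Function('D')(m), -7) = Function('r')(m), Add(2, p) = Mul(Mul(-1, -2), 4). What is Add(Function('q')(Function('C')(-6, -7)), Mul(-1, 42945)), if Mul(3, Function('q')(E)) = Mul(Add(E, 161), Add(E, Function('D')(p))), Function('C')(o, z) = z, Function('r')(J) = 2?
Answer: Rational(-128527, 3) ≈ -42842.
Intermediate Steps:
p = 6 (p = Add(-2, Mul(Mul(-1, -2), 4)) = Add(-2, Mul(2, 4)) = Add(-2, 8) = 6)
Function('D')(m) = 9 (Function('D')(m) = Add(7, 2) = 9)
Function('q')(E) = Mul(Rational(1, 3), Add(9, E), Add(161, E)) (Function('q')(E) = Mul(Rational(1, 3), Mul(Add(E, 161), Add(E, 9))) = Mul(Rational(1, 3), Mul(Add(161, E), Add(9, E))) = Mul(Rational(1, 3), Mul(Add(9, E), Add(161, E))) = Mul(Rational(1, 3), Add(9, E), Add(161, E)))
Add(Function('q')(Function('C')(-6, -7)), Mul(-1, 42945)) = Add(Add(483, Mul(Rational(1, 3), Pow(-7, 2)), Mul(Rational(170, 3), -7)), Mul(-1, 42945)) = Add(Add(483, Mul(Rational(1, 3), 49), Rational(-1190, 3)), -42945) = Add(Add(483, Rational(49, 3), Rational(-1190, 3)), -42945) = Add(Rational(308, 3), -42945) = Rational(-128527, 3)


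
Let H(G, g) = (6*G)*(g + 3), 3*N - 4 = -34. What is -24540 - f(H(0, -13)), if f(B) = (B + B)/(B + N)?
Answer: -24540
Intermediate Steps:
N = -10 (N = 4/3 + (⅓)*(-34) = 4/3 - 34/3 = -10)
H(G, g) = 6*G*(3 + g) (H(G, g) = (6*G)*(3 + g) = 6*G*(3 + g))
f(B) = 2*B/(-10 + B) (f(B) = (B + B)/(B - 10) = (2*B)/(-10 + B) = 2*B/(-10 + B))
-24540 - f(H(0, -13)) = -24540 - 2*6*0*(3 - 13)/(-10 + 6*0*(3 - 13)) = -24540 - 2*6*0*(-10)/(-10 + 6*0*(-10)) = -24540 - 2*0/(-10 + 0) = -24540 - 2*0/(-10) = -24540 - 2*0*(-1)/10 = -24540 - 1*0 = -24540 + 0 = -24540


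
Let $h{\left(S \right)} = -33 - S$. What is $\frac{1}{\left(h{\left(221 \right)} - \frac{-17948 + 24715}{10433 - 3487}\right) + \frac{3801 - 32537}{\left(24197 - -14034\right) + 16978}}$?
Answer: $- \frac{383481714}{97977554915} \approx -0.003914$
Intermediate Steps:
$\frac{1}{\left(h{\left(221 \right)} - \frac{-17948 + 24715}{10433 - 3487}\right) + \frac{3801 - 32537}{\left(24197 - -14034\right) + 16978}} = \frac{1}{\left(\left(-33 - 221\right) - \frac{-17948 + 24715}{10433 - 3487}\right) + \frac{3801 - 32537}{\left(24197 - -14034\right) + 16978}} = \frac{1}{\left(\left(-33 - 221\right) - \frac{6767}{6946}\right) - \frac{28736}{\left(24197 + 14034\right) + 16978}} = \frac{1}{\left(-254 - 6767 \cdot \frac{1}{6946}\right) - \frac{28736}{38231 + 16978}} = \frac{1}{\left(-254 - \frac{6767}{6946}\right) - \frac{28736}{55209}} = \frac{1}{- \frac{1771051}{6946} - \frac{28736}{55209}} = \frac{1}{- \frac{97977554915}{383481714}} = - \frac{383481714}{97977554915}$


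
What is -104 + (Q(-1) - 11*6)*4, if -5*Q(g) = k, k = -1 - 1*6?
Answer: -1812/5 ≈ -362.40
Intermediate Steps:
k = -7 (k = -1 - 6 = -7)
Q(g) = 7/5 (Q(g) = -1/5*(-7) = 7/5)
-104 + (Q(-1) - 11*6)*4 = -104 + (7/5 - 11*6)*4 = -104 + (7/5 - 1*66)*4 = -104 + (7/5 - 66)*4 = -104 - 323/5*4 = -104 - 1292/5 = -1812/5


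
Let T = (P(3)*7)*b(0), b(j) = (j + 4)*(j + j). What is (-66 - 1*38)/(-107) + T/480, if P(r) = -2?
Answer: 104/107 ≈ 0.97196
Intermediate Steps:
b(j) = 2*j*(4 + j) (b(j) = (4 + j)*(2*j) = 2*j*(4 + j))
T = 0 (T = (-2*7)*(2*0*(4 + 0)) = -28*0*4 = -14*0 = 0)
(-66 - 1*38)/(-107) + T/480 = (-66 - 1*38)/(-107) + 0/480 = (-66 - 38)*(-1/107) + 0*(1/480) = -104*(-1/107) + 0 = 104/107 + 0 = 104/107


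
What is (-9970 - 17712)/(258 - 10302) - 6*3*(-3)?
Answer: 285029/5022 ≈ 56.756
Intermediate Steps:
(-9970 - 17712)/(258 - 10302) - 6*3*(-3) = -27682/(-10044) - 18*(-3) = -27682*(-1/10044) + 54 = 13841/5022 + 54 = 285029/5022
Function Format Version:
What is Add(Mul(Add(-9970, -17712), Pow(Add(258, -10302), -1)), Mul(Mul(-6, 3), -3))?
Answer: Rational(285029, 5022) ≈ 56.756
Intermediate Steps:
Add(Mul(Add(-9970, -17712), Pow(Add(258, -10302), -1)), Mul(Mul(-6, 3), -3)) = Add(Mul(-27682, Pow(-10044, -1)), Mul(-18, -3)) = Add(Mul(-27682, Rational(-1, 10044)), 54) = Add(Rational(13841, 5022), 54) = Rational(285029, 5022)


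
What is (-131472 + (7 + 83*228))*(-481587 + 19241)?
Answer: 52032881186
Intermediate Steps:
(-131472 + (7 + 83*228))*(-481587 + 19241) = (-131472 + (7 + 18924))*(-462346) = (-131472 + 18931)*(-462346) = -112541*(-462346) = 52032881186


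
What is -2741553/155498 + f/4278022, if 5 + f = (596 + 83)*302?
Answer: -14404604331/819241213 ≈ -17.583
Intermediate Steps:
f = 205053 (f = -5 + (596 + 83)*302 = -5 + 679*302 = -5 + 205058 = 205053)
-2741553/155498 + f/4278022 = -2741553/155498 + 205053/4278022 = -14404604331/819241213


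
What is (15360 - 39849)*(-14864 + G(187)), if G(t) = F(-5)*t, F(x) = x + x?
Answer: 409798926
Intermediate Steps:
F(x) = 2*x
G(t) = -10*t (G(t) = (2*(-5))*t = -10*t)
(15360 - 39849)*(-14864 + G(187)) = (15360 - 39849)*(-14864 - 10*187) = -24489*(-14864 - 1870) = -24489*(-16734) = 409798926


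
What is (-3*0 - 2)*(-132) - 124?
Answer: 140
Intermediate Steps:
(-3*0 - 2)*(-132) - 124 = (0 - 2)*(-132) - 124 = -2*(-132) - 124 = 264 - 124 = 140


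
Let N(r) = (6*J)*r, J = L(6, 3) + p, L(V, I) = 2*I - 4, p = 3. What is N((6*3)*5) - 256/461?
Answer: 1244444/461 ≈ 2699.4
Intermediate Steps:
L(V, I) = -4 + 2*I
J = 5 (J = (-4 + 2*3) + 3 = (-4 + 6) + 3 = 2 + 3 = 5)
N(r) = 30*r (N(r) = (6*5)*r = 30*r)
N((6*3)*5) - 256/461 = 30*((6*3)*5) - 256/461 = 30*(18*5) - 256*1/461 = 30*90 - 256/461 = 2700 - 256/461 = 1244444/461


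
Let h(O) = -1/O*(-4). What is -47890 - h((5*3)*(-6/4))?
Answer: -2155042/45 ≈ -47890.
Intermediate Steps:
h(O) = 4/O
-47890 - h((5*3)*(-6/4)) = -47890 - 4/((5*3)*(-6/4)) = -47890 - 4/(15*(-6*¼)) = -47890 - 4/(15*(-3/2)) = -47890 - 4/(-45/2) = -47890 - 4*(-2)/45 = -47890 - 1*(-8/45) = -47890 + 8/45 = -2155042/45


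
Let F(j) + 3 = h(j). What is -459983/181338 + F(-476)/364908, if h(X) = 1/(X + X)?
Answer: -26632520628599/10499240988768 ≈ -2.5366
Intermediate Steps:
h(X) = 1/(2*X)
F(j) = -3 + 1/(2*j)
-459983/181338 + F(-476)/364908 = -459983/181338 + (-3 + (1/2)/(-476))/364908 = -459983*1/181338 + (-3 + (1/2)*(-1/476))*(1/364908) = -459983/181338 + (-3 - 1/952)*(1/364908) = -459983/181338 - 2857/952*1/364908 = -459983/181338 - 2857/347392416 = -26632520628599/10499240988768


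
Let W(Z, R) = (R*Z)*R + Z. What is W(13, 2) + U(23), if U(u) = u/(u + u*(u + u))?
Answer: 3056/47 ≈ 65.021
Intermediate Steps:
W(Z, R) = Z + Z*R**2 (W(Z, R) = Z*R**2 + Z = Z + Z*R**2)
U(u) = u/(u + 2*u**2) (U(u) = u/(u + u*(2*u)) = u/(u + 2*u**2))
W(13, 2) + U(23) = 13*(1 + 2**2) + 1/(1 + 2*23) = 13*(1 + 4) + 1/(1 + 46) = 13*5 + 1/47 = 65 + 1/47 = 3056/47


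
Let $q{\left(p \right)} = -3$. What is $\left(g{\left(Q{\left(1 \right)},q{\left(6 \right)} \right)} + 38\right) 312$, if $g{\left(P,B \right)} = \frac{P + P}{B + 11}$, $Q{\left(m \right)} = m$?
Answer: $11934$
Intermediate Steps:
$g{\left(P,B \right)} = \frac{2 P}{11 + B}$
$\left(g{\left(Q{\left(1 \right)},q{\left(6 \right)} \right)} + 38\right) 312 = \left(2 \cdot 1 \frac{1}{11 - 3} + 38\right) 312 = \left(2 \cdot 1 \cdot \frac{1}{8} + 38\right) 312 = \left(\frac{1}{4} + 38\right) 312 = \frac{153}{4} \cdot 312 = 11934$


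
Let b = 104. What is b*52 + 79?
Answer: 5487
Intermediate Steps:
b*52 + 79 = 104*52 + 79 = 5408 + 79 = 5487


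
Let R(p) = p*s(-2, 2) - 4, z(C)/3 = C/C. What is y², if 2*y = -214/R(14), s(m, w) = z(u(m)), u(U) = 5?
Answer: 11449/1444 ≈ 7.9287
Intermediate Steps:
z(C) = 3 (z(C) = 3*(C/C) = 3*1 = 3)
s(m, w) = 3
R(p) = -4 + 3*p (R(p) = p*3 - 4 = 3*p - 4 = -4 + 3*p)
y = -107/38 (y = (-214/(-4 + 3*14))/2 = (-214/(-4 + 42))/2 = (-214/38)/2 = (-214*1/38)/2 = (½)*(-107/19) = -107/38 ≈ -2.8158)
y² = (-107/38)² = 11449/1444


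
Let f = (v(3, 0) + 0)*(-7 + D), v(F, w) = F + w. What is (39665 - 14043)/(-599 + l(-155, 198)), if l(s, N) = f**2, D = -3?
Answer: 25622/301 ≈ 85.123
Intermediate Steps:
f = -30 (f = ((3 + 0) + 0)*(-7 - 3) = (3 + 0)*(-10) = 3*(-10) = -30)
l(s, N) = 900 (l(s, N) = (-30)**2 = 900)
(39665 - 14043)/(-599 + l(-155, 198)) = (39665 - 14043)/(-599 + 900) = 25622/301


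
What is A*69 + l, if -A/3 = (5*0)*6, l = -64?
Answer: -64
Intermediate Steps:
A = 0 (A = -3*5*0*6 = -0*6 = -3*0 = 0)
A*69 + l = 0*69 - 64 = 0 - 64 = -64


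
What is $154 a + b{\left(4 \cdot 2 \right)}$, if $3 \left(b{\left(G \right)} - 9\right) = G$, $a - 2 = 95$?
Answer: $\frac{44849}{3} \approx 14950.0$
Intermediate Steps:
$a = 97$ ($a = 2 + 95 = 97$)
$b{\left(G \right)} = 9 + \frac{G}{3}$
$154 a + b{\left(4 \cdot 2 \right)} = 154 \cdot 97 + \left(9 + \frac{4 \cdot 2}{3}\right) = 14938 + \left(9 + \frac{1}{3} \cdot 8\right) = 14938 + \left(9 + \frac{8}{3}\right) = 14938 + \frac{35}{3} = \frac{44849}{3}$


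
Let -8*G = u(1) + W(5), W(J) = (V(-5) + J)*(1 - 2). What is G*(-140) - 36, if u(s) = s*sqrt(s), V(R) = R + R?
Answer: 69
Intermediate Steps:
V(R) = 2*R
u(s) = s**(3/2)
W(J) = 10 - J (W(J) = (2*(-5) + J)*(1 - 2) = (-10 + J)*(-1) = 10 - J)
G = -3/4 (G = -(1**(3/2) + (10 - 1*5))/8 = -(1 + (10 - 5))/8 = -(1 + 5)/8 = -1/8*6 = -3/4 ≈ -0.75000)
G*(-140) - 36 = -3/4*(-140) - 36 = 105 - 36 = 69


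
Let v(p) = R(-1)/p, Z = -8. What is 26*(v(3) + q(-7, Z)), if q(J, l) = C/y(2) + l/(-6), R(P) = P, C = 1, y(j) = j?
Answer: 39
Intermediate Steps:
q(J, l) = 1/2 - l/6 (q(J, l) = 1/2 + l/(-6) = 1*(1/2) + l*(-1/6) = 1/2 - l/6)
v(p) = -1/p
26*(v(3) + q(-7, Z)) = 26*(-1/3 + (1/2 - 1/6*(-8))) = 26*(-1*1/3 + (1/2 + 4/3)) = 26*(-1/3 + 11/6) = 26*(3/2) = 39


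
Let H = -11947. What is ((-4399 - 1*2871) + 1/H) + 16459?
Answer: 109780982/11947 ≈ 9189.0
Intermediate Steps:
((-4399 - 1*2871) + 1/H) + 16459 = ((-4399 - 1*2871) + 1/(-11947)) + 16459 = ((-4399 - 2871) - 1/11947) + 16459 = (-7270 - 1/11947) + 16459 = -86854691/11947 + 16459 = 109780982/11947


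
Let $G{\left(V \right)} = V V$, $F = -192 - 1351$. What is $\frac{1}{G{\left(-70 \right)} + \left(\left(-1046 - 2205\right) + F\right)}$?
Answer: $\frac{1}{106} \approx 0.009434$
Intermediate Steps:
$F = -1543$ ($F = -192 - 1351 = -1543$)
$G{\left(V \right)} = V^{2}$
$\frac{1}{G{\left(-70 \right)} + \left(\left(-1046 - 2205\right) + F\right)} = \frac{1}{\left(-70\right)^{2} - 4794} = \frac{1}{4900 - 4794} = \frac{1}{106}$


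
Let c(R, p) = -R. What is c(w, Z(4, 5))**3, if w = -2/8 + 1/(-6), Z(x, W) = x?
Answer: 125/1728 ≈ 0.072338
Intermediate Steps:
w = -5/12 (w = -2*1/8 + 1*(-1/6) = -1/4 - 1/6 = -5/12 ≈ -0.41667)
c(w, Z(4, 5))**3 = (-1*(-5/12))**3 = (5/12)**3 = 125/1728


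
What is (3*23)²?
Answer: 4761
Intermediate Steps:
(3*23)² = 69² = 4761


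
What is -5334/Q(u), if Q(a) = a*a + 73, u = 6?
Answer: -5334/109 ≈ -48.936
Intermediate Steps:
Q(a) = 73 + a**2 (Q(a) = a**2 + 73 = 73 + a**2)
-5334/Q(u) = -5334/(73 + 6**2) = -5334/(73 + 36) = -5334/109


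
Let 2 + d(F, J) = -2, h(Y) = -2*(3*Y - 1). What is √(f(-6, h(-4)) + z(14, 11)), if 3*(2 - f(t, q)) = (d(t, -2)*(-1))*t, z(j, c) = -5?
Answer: √5 ≈ 2.2361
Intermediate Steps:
h(Y) = 2 - 6*Y (h(Y) = -2*(-1 + 3*Y) = 2 - 6*Y)
d(F, J) = -4 (d(F, J) = -2 - 2 = -4)
f(t, q) = 2 - 4*t/3 (f(t, q) = 2 - (-4*(-1))*t/3 = 2 - 4*t/3)
√(f(-6, h(-4)) + z(14, 11)) = √((2 - 4/3*(-6)) - 5) = √((2 + 8) - 5) = √(10 - 5) = √5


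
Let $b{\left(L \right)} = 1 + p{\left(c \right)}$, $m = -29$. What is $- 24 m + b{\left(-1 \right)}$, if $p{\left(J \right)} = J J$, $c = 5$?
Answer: $722$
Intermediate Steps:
$p{\left(J \right)} = J^{2}$
$b{\left(L \right)} = 26$ ($b{\left(L \right)} = 1 + 5^{2} = 1 + 25 = 26$)
$- 24 m + b{\left(-1 \right)} = \left(-24\right) \left(-29\right) + 26 = 696 + 26 = 722$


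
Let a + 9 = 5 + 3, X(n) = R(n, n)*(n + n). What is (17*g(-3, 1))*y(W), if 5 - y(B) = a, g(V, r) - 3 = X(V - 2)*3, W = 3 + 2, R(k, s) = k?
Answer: 15606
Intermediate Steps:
X(n) = 2*n**2 (X(n) = n*(n + n) = n*(2*n) = 2*n**2)
W = 5
g(V, r) = 3 + 6*(-2 + V)**2 (g(V, r) = 3 + (2*(V - 2)**2)*3 = 3 + (2*(-2 + V)**2)*3 = 3 + 6*(-2 + V)**2)
a = -1 (a = -9 + (5 + 3) = -9 + 8 = -1)
y(B) = 6 (y(B) = 5 - 1*(-1) = 5 + 1 = 6)
(17*g(-3, 1))*y(W) = (17*(3 + 6*(-2 - 3)**2))*6 = (17*(3 + 6*(-5)**2))*6 = (17*(3 + 6*25))*6 = (17*(3 + 150))*6 = (17*153)*6 = 2601*6 = 15606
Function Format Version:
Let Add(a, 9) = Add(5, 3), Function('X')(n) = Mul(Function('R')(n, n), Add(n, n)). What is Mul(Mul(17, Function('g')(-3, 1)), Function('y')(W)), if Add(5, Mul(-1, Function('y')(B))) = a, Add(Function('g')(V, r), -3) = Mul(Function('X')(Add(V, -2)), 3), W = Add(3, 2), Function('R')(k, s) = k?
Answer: 15606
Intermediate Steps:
Function('X')(n) = Mul(2, Pow(n, 2)) (Function('X')(n) = Mul(n, Add(n, n)) = Mul(n, Mul(2, n)) = Mul(2, Pow(n, 2)))
W = 5
Function('g')(V, r) = Add(3, Mul(6, Pow(Add(-2, V), 2))) (Function('g')(V, r) = Add(3, Mul(Mul(2, Pow(Add(V, -2), 2)), 3)) = Add(3, Mul(Mul(2, Pow(Add(-2, V), 2)), 3)) = Add(3, Mul(6, Pow(Add(-2, V), 2))))
a = -1 (a = Add(-9, Add(5, 3)) = Add(-9, 8) = -1)
Function('y')(B) = 6 (Function('y')(B) = Add(5, Mul(-1, -1)) = Add(5, 1) = 6)
Mul(Mul(17, Function('g')(-3, 1)), Function('y')(W)) = Mul(Mul(17, Add(3, Mul(6, Pow(Add(-2, -3), 2)))), 6) = Mul(Mul(17, Add(3, Mul(6, Pow(-5, 2)))), 6) = Mul(Mul(17, Add(3, Mul(6, 25))), 6) = Mul(Mul(17, Add(3, 150)), 6) = Mul(Mul(17, 153), 6) = Mul(2601, 6) = 15606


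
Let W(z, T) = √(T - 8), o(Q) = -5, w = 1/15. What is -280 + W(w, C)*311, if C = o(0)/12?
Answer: -280 + 311*I*√303/6 ≈ -280.0 + 902.26*I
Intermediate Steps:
w = 1/15 ≈ 0.066667
C = -5/12 ≈ -0.41667
W(z, T) = √(-8 + T)
-280 + W(w, C)*311 = -280 + √(-8 - 5/12)*311 = -280 + √(-101/12)*311 = -280 + (I*√303/6)*311 = -280 + 311*I*√303/6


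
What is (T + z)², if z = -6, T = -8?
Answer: 196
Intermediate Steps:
(T + z)² = (-8 - 6)² = (-14)² = 196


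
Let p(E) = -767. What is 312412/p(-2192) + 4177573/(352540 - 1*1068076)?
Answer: -226746231323/548816112 ≈ -413.16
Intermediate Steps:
312412/p(-2192) + 4177573/(352540 - 1*1068076) = 312412/(-767) + 4177573/(352540 - 1*1068076) = 312412*(-1/767) + 4177573/(352540 - 1068076) = -312412/767 + 4177573/(-715536) = -312412/767 + 4177573*(-1/715536) = -312412/767 - 4177573/715536 = -226746231323/548816112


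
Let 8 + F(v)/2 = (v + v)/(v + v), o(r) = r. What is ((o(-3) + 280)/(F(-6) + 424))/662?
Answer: 277/271420 ≈ 0.0010206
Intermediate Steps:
F(v) = -14 (F(v) = -16 + 2*((v + v)/(v + v)) = -16 + 2*((2*v)/((2*v))) = -16 + 2*((2*v)*(1/(2*v))) = -16 + 2*1 = -16 + 2 = -14)
((o(-3) + 280)/(F(-6) + 424))/662 = ((-3 + 280)/(-14 + 424))/662 = (277/410)*(1/662) = 277/271420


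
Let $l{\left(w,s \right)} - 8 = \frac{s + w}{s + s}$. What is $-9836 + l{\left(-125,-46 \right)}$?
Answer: $- \frac{904005}{92} \approx -9826.1$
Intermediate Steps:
$l{\left(w,s \right)} = 8 + \frac{s + w}{2 s}$ ($l{\left(w,s \right)} = 8 + \frac{s + w}{s + s} = 8 + \frac{s + w}{2 s}$)
$-9836 + l{\left(-125,-46 \right)} = -9836 + \frac{-125 + 17 \left(-46\right)}{2 \left(-46\right)} = -9836 + \frac{1}{2} \left(- \frac{1}{46}\right) \left(-125 - 782\right) = -9836 + \frac{1}{2} \left(- \frac{1}{46}\right) \left(-907\right) = -9836 + \frac{907}{92} = - \frac{904005}{92}$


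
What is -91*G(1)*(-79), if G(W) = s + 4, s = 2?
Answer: 43134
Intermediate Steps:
G(W) = 6 (G(W) = 2 + 4 = 6)
-91*G(1)*(-79) = -91*6*(-79) = -546*(-79) = 43134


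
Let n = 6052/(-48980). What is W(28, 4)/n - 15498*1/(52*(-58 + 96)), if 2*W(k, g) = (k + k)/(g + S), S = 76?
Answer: -7979279/747422 ≈ -10.676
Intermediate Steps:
n = -1513/12245 (n = 6052*(-1/48980) = -1513/12245 ≈ -0.12356)
W(k, g) = k/(76 + g) (W(k, g) = ((k + k)/(g + 76))/2 = ((2*k)/(76 + g))/2 = (2*k/(76 + g))/2 = k/(76 + g))
W(28, 4)/n - 15498*1/(52*(-58 + 96)) = (28/(76 + 4))/(-1513/12245) - 15498*1/(52*(-58 + 96)) = (28/80)*(-12245/1513) - 15498/(52*38) = (28*(1/80))*(-12245/1513) - 15498/1976 = (7/20)*(-12245/1513) - 15498*1/1976 = -17143/6052 - 7749/988 = -7979279/747422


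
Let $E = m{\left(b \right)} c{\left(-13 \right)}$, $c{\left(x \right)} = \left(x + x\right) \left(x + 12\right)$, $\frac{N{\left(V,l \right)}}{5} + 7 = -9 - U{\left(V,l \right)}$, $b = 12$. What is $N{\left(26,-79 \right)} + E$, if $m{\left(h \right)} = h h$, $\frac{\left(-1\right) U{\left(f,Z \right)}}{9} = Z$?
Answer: $109$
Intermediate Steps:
$U{\left(f,Z \right)} = - 9 Z$
$m{\left(h \right)} = h^{2}$
$N{\left(V,l \right)} = -80 + 45 l$ ($N{\left(V,l \right)} = -35 + 5 \left(-9 - - 9 l\right) = -35 + 5 \left(-9 + 9 l\right) = -35 + \left(-45 + 45 l\right) = -80 + 45 l$)
$c{\left(x \right)} = 2 x \left(12 + x\right)$
$E = 3744$ ($E = 12^{2} \cdot 2 \left(-13\right) \left(12 - 13\right) = 144 \cdot 2 \left(-13\right) \left(-1\right) = 144 \cdot 26 = 3744$)
$N{\left(26,-79 \right)} + E = \left(-80 + 45 \left(-79\right)\right) + 3744 = \left(-80 - 3555\right) + 3744 = -3635 + 3744 = 109$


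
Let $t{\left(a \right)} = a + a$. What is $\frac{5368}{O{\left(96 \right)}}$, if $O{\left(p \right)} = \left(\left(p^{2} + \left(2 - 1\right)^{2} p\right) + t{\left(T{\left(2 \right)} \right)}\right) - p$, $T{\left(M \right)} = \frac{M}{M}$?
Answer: $\frac{244}{419} \approx 0.58234$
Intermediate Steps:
$T{\left(M \right)} = 1$
$t{\left(a \right)} = 2 a$
$O{\left(p \right)} = 2 + p^{2}$ ($O{\left(p \right)} = \left(\left(p^{2} + \left(2 - 1\right)^{2} p\right) + 2 \cdot 1\right) - p = \left(\left(p^{2} + 1^{2} p\right) + 2\right) - p = \left(\left(p^{2} + 1 p\right) + 2\right) - p = \left(\left(p^{2} + p\right) + 2\right) - p = \left(\left(p + p^{2}\right) + 2\right) - p = \left(2 + p + p^{2}\right) - p = 2 + p^{2}$)
$\frac{5368}{O{\left(96 \right)}} = \frac{5368}{2 + 96^{2}} = \frac{5368}{2 + 9216} = \frac{5368}{9218} = 5368 \cdot \frac{1}{9218} = \frac{244}{419}$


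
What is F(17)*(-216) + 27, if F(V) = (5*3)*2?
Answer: -6453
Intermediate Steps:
F(V) = 30 (F(V) = 15*2 = 30)
F(17)*(-216) + 27 = 30*(-216) + 27 = -6480 + 27 = -6453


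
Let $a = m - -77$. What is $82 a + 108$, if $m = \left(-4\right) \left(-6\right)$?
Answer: $8390$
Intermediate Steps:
$m = 24$
$a = 101$ ($a = 24 - -77 = 24 + 77 = 101$)
$82 a + 108 = 82 \cdot 101 + 108 = 8282 + 108 = 8390$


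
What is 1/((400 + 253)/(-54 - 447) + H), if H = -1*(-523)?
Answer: 501/261370 ≈ 0.0019168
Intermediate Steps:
H = 523
1/((400 + 253)/(-54 - 447) + H) = 1/((400 + 253)/(-54 - 447) + 523) = 1/(653/(-501) + 523) = 1/(653*(-1/501) + 523) = 1/(-653/501 + 523) = 1/(261370/501) = 501/261370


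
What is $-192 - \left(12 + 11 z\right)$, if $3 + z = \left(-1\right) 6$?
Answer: $-105$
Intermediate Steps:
$z = -9$ ($z = -3 - 6 = -9$)
$-192 - \left(12 + 11 z\right) = -192 - \left(12 + 11 \left(-9\right)\right) = -192 - \left(12 - 99\right) = -192 - -87 = -192 + 87 = -105$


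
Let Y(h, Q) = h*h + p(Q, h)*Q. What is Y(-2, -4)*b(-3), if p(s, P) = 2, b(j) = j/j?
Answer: -4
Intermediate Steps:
b(j) = 1
Y(h, Q) = h² + 2*Q (Y(h, Q) = h*h + 2*Q = h² + 2*Q)
Y(-2, -4)*b(-3) = ((-2)² + 2*(-4))*1 = (4 - 8)*1 = -4*1 = -4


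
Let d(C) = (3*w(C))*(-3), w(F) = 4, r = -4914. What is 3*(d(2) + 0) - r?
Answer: 4806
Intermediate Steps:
d(C) = -36 (d(C) = (3*4)*(-3) = 12*(-3) = -36)
3*(d(2) + 0) - r = 3*(-36 + 0) - 1*(-4914) = 3*(-36) + 4914 = -108 + 4914 = 4806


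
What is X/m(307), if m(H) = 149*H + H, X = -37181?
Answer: -37181/46050 ≈ -0.80740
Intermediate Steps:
m(H) = 150*H
X/m(307) = -37181/(150*307) = -37181/46050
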